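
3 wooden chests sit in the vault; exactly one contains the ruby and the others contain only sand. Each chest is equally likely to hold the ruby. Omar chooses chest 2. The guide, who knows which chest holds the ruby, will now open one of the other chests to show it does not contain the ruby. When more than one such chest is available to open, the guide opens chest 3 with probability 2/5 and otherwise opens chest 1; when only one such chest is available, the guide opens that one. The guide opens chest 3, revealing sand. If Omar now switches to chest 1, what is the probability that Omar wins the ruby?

5/7

Consider each possible location of the ruby in turn.
If it is in chest 1 (prior 1/3): only chest 3 is available, probability 1; weight (1/3)·1 = 1/3.
If it is in chest 2 (prior 1/3): chest 3 is available, opened with probability 2/5; weight (1/3)·(2/5) = 2/15.
If it is in chest 3 (prior 1/3): the guide opened chest 3, so this case is ruled out; weight (1/3)·0 = 0.
The weights sum to 7/15.
So P(the ruby in chest 1 | the guide opened chest 3) = (1/3) / (7/15) = 5/7.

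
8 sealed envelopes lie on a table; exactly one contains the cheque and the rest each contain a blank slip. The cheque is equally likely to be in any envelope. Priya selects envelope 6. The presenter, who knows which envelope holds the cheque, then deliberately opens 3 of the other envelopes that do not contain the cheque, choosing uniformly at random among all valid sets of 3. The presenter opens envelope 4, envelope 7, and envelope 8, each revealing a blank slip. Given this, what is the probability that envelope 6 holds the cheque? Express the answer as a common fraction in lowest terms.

Condition on the true location of the cheque.
If it is in any of envelopes 1, 2, 3, and 5 (prior 1/8 each): the presenter has 20 equally likely choices, so probability 1/20; weight (1/8)·(1/20) = 1/160 each.
If it is in any of envelopes 4, 7, and 8 (prior 1/8 each): that envelope was opened and seen not to hold the prize — ruled out; weight (1/8)·0 = 0 each.
If it is in envelope 6 (prior 1/8): the presenter has 35 equally likely choices, so probability 1/35; weight (1/8)·(1/35) = 1/280.
The weights sum to 1/35.
So P(the cheque in envelope 6 | the presenter opened envelope 4, envelope 7, and envelope 8) = (1/280) / (1/35) = 1/8.

1/8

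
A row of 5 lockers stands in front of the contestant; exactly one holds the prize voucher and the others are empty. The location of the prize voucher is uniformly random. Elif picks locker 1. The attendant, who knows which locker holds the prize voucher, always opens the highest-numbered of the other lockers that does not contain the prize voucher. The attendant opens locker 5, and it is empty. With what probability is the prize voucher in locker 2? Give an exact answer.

Condition on the true location of the prize voucher.
If it is in any of lockers 1, 2, 3, and 4 (prior 1/5 each): locker 5 is the highest-numbered option available, probability 1; weight (1/5)·1 = 1/5 each.
If it is in locker 5 (prior 1/5): the attendant opened locker 5, so this case is ruled out; weight (1/5)·0 = 0.
The weights sum to 4/5.
So P(the prize voucher in locker 2 | the attendant opened locker 5) = (1/5) / (4/5) = 1/4.

1/4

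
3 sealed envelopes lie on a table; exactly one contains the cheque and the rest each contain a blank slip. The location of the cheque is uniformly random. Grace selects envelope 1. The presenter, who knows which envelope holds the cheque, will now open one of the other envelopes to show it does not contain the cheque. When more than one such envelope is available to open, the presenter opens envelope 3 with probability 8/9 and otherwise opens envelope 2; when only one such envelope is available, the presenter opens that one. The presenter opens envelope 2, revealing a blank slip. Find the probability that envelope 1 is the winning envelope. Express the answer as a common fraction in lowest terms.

1/10

Consider each possible location of the cheque in turn.
If it is in envelope 1 (prior 1/3): envelope 3 is available but not opened, probability 1/9; weight (1/3)·(1/9) = 1/27.
If it is in envelope 2 (prior 1/3): the presenter opened envelope 2, so this case is ruled out; weight (1/3)·0 = 0.
If it is in envelope 3 (prior 1/3): only envelope 2 is available, probability 1; weight (1/3)·1 = 1/3.
The weights sum to 10/27.
So P(the cheque in envelope 1 | the presenter opened envelope 2) = (1/27) / (10/27) = 1/10.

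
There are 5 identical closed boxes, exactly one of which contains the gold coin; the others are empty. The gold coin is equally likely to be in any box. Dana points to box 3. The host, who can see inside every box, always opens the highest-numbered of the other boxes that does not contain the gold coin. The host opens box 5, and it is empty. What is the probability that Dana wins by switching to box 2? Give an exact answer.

Condition on the true location of the gold coin.
If it is in any of boxes 1, 2, 3, and 4 (prior 1/5 each): box 5 is the highest-numbered option available, probability 1; weight (1/5)·1 = 1/5 each.
If it is in box 5 (prior 1/5): the host opened box 5, so this case is ruled out; weight (1/5)·0 = 0.
The weights sum to 4/5.
So P(the gold coin in box 2 | the host opened box 5) = (1/5) / (4/5) = 1/4.

1/4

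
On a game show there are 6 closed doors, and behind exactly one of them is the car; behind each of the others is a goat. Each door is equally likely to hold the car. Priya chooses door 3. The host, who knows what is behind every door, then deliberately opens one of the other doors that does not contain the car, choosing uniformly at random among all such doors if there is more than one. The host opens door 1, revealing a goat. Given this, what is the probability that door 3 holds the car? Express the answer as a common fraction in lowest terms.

1/6

Condition on the true location of the car.
If it is behind door 1 (prior 1/6): the host opened door 1, so this case is ruled out; weight (1/6)·0 = 0.
If it is behind any of doors 2, 4, 5, and 6 (prior 1/6 each): the host has 4 equally likely choices, so probability 1/4; weight (1/6)·(1/4) = 1/24 each.
If it is behind door 3 (prior 1/6): the host has 5 equally likely choices, so probability 1/5; weight (1/6)·(1/5) = 1/30.
The weights sum to 1/5.
So P(the car behind door 3 | the host opened door 1) = (1/30) / (1/5) = 1/6.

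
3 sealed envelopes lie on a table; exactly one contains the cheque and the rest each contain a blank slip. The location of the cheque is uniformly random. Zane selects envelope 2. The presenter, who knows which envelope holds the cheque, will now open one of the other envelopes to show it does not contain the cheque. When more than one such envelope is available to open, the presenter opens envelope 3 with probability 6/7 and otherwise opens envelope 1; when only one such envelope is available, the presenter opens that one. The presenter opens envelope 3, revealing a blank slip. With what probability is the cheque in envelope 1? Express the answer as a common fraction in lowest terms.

Condition on the true location of the cheque.
If it is in envelope 1 (prior 1/3): only envelope 3 is available, probability 1; weight (1/3)·1 = 1/3.
If it is in envelope 2 (prior 1/3): envelope 3 is available, opened with probability 6/7; weight (1/3)·(6/7) = 2/7.
If it is in envelope 3 (prior 1/3): the presenter opened envelope 3, so this case is ruled out; weight (1/3)·0 = 0.
The weights sum to 13/21.
So P(the cheque in envelope 1 | the presenter opened envelope 3) = (1/3) / (13/21) = 7/13.

7/13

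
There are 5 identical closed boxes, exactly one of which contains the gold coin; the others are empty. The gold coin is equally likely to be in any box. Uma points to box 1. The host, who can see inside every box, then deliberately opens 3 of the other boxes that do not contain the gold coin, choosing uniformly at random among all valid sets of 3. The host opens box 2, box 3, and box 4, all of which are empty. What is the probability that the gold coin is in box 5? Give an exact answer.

4/5

Condition on the true location of the gold coin.
If it is in box 1 (prior 1/5): the host has 4 equally likely choices, so probability 1/4; weight (1/5)·(1/4) = 1/20.
If it is in any of boxes 2, 3, and 4 (prior 1/5 each): that box was opened and seen not to hold the prize — ruled out; weight (1/5)·0 = 0 each.
If it is in box 5 (prior 1/5): the host has no choice, probability 1; weight (1/5)·1 = 1/5.
The weights sum to 1/4.
So P(the gold coin in box 5 | the host opened box 2, box 3, and box 4) = (1/5) / (1/4) = 4/5.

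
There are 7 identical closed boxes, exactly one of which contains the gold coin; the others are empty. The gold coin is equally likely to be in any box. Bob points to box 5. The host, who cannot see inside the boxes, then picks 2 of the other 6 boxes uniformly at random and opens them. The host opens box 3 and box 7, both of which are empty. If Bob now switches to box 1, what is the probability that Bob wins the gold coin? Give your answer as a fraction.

Apply Bayes' rule, conditioning on where the gold coin actually is.
If it is in any of boxes 1, 2, 4, 5, and 6 (prior 1/7 each): the host picks exactly this set with probability 1/15 regardless, and none is the prize; weight (1/7)·(1/15) = 1/105 each.
If it is in either of boxes 3 and 7 (prior 1/7 each): that box was opened and seen not to hold the prize — ruled out; weight (1/7)·0 = 0 each.
The weights sum to 1/21.
So P(the gold coin in box 1 | the host opened box 3 and box 7) = (1/105) / (1/21) = 1/5.

1/5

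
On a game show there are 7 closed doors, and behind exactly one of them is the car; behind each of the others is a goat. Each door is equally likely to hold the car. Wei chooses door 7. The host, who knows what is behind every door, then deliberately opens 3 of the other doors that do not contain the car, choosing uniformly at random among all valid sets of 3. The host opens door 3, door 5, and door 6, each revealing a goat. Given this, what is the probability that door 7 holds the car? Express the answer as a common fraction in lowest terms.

Apply Bayes' rule, conditioning on where the car actually is.
If it is behind any of doors 1, 2, and 4 (prior 1/7 each): the host has 10 equally likely choices, so probability 1/10; weight (1/7)·(1/10) = 1/70 each.
If it is behind any of doors 3, 5, and 6 (prior 1/7 each): that door was opened and seen not to hold the prize — ruled out; weight (1/7)·0 = 0 each.
If it is behind door 7 (prior 1/7): the host has 20 equally likely choices, so probability 1/20; weight (1/7)·(1/20) = 1/140.
The weights sum to 1/20.
So P(the car behind door 7 | the host opened door 3, door 5, and door 6) = (1/140) / (1/20) = 1/7.

1/7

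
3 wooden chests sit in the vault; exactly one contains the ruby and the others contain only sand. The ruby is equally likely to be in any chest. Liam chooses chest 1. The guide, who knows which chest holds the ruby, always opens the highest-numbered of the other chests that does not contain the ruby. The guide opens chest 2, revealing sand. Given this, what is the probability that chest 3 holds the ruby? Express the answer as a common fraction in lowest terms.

1

Consider each possible location of the ruby in turn.
If it is in chest 1 (prior 1/3): the guide would have opened chest 3 instead, probability 0; weight (1/3)·0 = 0.
If it is in chest 2 (prior 1/3): the guide opened chest 2, so this case is ruled out; weight (1/3)·0 = 0.
If it is in chest 3 (prior 1/3): chest 2 is the highest-numbered option available, probability 1; weight (1/3)·1 = 1/3.
The weights sum to 1/3.
So P(the ruby in chest 3 | the guide opened chest 2) = (1/3) / (1/3) = 1.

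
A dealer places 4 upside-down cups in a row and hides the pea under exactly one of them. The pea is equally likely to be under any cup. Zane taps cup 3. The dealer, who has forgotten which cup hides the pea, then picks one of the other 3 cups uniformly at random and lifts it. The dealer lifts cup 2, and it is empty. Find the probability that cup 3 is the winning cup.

1/3

Because the dealer chose which cup to lift without knowing where the pea is, the choice is independent of the prize location. Learning that cup 2 does not hold the pea simply rules out that one location and leaves the remaining 3 cups still equally likely by symmetry.
So P(the pea under cup 3) = 1/3.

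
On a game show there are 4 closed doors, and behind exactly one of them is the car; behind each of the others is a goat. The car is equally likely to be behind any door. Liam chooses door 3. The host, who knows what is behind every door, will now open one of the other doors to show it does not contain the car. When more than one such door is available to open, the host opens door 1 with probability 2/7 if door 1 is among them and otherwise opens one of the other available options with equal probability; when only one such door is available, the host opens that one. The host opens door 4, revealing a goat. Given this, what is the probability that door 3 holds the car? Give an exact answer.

Apply Bayes' rule, conditioning on where the car actually is.
If it is behind door 1 (prior 1/4): door 1 holds the prize so is unavailable; the host chooses uniformly among the 2 others, probability 1/2; weight (1/4)·(1/2) = 1/8.
If it is behind door 2 (prior 1/4): door 1 is available but not opened, probability 5/7; weight (1/4)·(5/7) = 5/28.
If it is behind door 3 (prior 1/4): door 1 is available but not opened; door 4 gets probability (1 − 2/7)/2 = 5/14; weight (1/4)·(5/14) = 5/56.
If it is behind door 4 (prior 1/4): the host opened door 4, so this case is ruled out; weight (1/4)·0 = 0.
The weights sum to 11/28.
So P(the car behind door 3 | the host opened door 4) = (5/56) / (11/28) = 5/22.

5/22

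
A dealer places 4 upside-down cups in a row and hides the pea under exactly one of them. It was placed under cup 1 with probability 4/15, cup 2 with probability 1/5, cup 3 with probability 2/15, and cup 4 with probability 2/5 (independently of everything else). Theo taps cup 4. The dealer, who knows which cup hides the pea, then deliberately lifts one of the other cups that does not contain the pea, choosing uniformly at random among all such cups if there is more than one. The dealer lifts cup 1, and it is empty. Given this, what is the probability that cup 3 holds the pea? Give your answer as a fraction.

2/9

Consider each possible location of the pea in turn.
If it is under cup 1 (prior 4/15): the dealer opened cup 1, so this case is ruled out; weight (4/15)·0 = 0.
If it is under cup 2 (prior 1/5): the dealer has 2 equally likely choices, so probability 1/2; weight (1/5)·(1/2) = 1/10.
If it is under cup 3 (prior 2/15): the dealer has 2 equally likely choices, so probability 1/2; weight (2/15)·(1/2) = 1/15.
If it is under cup 4 (prior 2/5): the dealer has 3 equally likely choices, so probability 1/3; weight (2/5)·(1/3) = 2/15.
The weights sum to 3/10.
So P(the pea under cup 3 | the dealer opened cup 1) = (1/15) / (3/10) = 2/9.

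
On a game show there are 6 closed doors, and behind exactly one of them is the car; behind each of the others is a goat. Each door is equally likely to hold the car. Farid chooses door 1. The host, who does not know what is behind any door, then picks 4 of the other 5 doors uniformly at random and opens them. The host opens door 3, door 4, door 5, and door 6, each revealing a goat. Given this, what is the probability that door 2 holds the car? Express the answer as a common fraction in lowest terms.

Apply Bayes' rule, conditioning on where the car actually is.
If it is behind either of doors 1 and 2 (prior 1/6 each): the host picks exactly this set with probability 1/5 regardless, and none is the prize; weight (1/6)·(1/5) = 1/30 each.
If it is behind any of doors 3, 4, 5, and 6 (prior 1/6 each): that door was opened and seen not to hold the prize — ruled out; weight (1/6)·0 = 0 each.
The weights sum to 1/15.
So P(the car behind door 2 | the host opened door 3, door 4, door 5, and door 6) = (1/30) / (1/15) = 1/2.

1/2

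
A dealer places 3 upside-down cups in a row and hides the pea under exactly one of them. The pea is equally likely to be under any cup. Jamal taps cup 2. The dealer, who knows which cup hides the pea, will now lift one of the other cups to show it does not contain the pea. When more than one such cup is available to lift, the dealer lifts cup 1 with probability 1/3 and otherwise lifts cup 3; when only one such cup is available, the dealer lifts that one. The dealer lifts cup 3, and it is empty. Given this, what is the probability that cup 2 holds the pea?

Condition on the true location of the pea.
If it is under cup 1 (prior 1/3): only cup 3 is available, probability 1; weight (1/3)·1 = 1/3.
If it is under cup 2 (prior 1/3): cup 1 is available but not opened, probability 2/3; weight (1/3)·(2/3) = 2/9.
If it is under cup 3 (prior 1/3): the dealer opened cup 3, so this case is ruled out; weight (1/3)·0 = 0.
The weights sum to 5/9.
So P(the pea under cup 2 | the dealer opened cup 3) = (2/9) / (5/9) = 2/5.

2/5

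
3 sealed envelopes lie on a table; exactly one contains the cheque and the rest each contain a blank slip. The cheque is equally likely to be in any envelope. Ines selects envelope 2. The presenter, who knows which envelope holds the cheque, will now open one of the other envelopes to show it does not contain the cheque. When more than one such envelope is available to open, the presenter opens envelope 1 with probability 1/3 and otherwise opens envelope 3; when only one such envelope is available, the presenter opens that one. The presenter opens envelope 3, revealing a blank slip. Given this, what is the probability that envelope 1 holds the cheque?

3/5

Condition on the true location of the cheque.
If it is in envelope 1 (prior 1/3): only envelope 3 is available, probability 1; weight (1/3)·1 = 1/3.
If it is in envelope 2 (prior 1/3): envelope 1 is available but not opened, probability 2/3; weight (1/3)·(2/3) = 2/9.
If it is in envelope 3 (prior 1/3): the presenter opened envelope 3, so this case is ruled out; weight (1/3)·0 = 0.
The weights sum to 5/9.
So P(the cheque in envelope 1 | the presenter opened envelope 3) = (1/3) / (5/9) = 3/5.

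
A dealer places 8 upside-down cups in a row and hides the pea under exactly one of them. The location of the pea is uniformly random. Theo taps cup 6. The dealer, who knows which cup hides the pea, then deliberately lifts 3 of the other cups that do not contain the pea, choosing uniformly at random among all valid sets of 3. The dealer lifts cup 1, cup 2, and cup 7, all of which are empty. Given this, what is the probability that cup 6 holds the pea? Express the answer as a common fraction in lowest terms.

1/8

Consider each possible location of the pea in turn.
If it is under any of cups 1, 2, and 7 (prior 1/8 each): that cup was opened and seen not to hold the prize — ruled out; weight (1/8)·0 = 0 each.
If it is under any of cups 3, 4, 5, and 8 (prior 1/8 each): the dealer has 20 equally likely choices, so probability 1/20; weight (1/8)·(1/20) = 1/160 each.
If it is under cup 6 (prior 1/8): the dealer has 35 equally likely choices, so probability 1/35; weight (1/8)·(1/35) = 1/280.
The weights sum to 1/35.
So P(the pea under cup 6 | the dealer opened cup 1, cup 2, and cup 7) = (1/280) / (1/35) = 1/8.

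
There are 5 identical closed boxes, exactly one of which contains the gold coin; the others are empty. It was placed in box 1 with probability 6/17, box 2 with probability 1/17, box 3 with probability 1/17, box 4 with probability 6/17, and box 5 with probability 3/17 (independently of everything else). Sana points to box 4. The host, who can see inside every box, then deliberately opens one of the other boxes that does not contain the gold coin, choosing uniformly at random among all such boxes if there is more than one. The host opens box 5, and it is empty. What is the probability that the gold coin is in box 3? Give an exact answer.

2/25

Consider each possible location of the gold coin in turn.
If it is in box 1 (prior 6/17): the host has 3 equally likely choices, so probability 1/3; weight (6/17)·(1/3) = 2/17.
If it is in either of boxes 2 and 3 (prior 1/17 each): the host has 3 equally likely choices, so probability 1/3; weight (1/17)·(1/3) = 1/51 each.
If it is in box 4 (prior 6/17): the host has 4 equally likely choices, so probability 1/4; weight (6/17)·(1/4) = 3/34.
If it is in box 5 (prior 3/17): the host opened box 5, so this case is ruled out; weight (3/17)·0 = 0.
The weights sum to 25/102.
So P(the gold coin in box 3 | the host opened box 5) = (1/51) / (25/102) = 2/25.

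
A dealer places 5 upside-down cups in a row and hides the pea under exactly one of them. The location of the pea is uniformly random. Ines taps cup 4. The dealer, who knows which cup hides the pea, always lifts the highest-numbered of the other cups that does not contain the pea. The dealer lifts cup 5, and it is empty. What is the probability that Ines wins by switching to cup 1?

Consider each possible location of the pea in turn.
If it is under any of cups 1, 2, 3, and 4 (prior 1/5 each): cup 5 is the highest-numbered option available, probability 1; weight (1/5)·1 = 1/5 each.
If it is under cup 5 (prior 1/5): the dealer opened cup 5, so this case is ruled out; weight (1/5)·0 = 0.
The weights sum to 4/5.
So P(the pea under cup 1 | the dealer opened cup 5) = (1/5) / (4/5) = 1/4.

1/4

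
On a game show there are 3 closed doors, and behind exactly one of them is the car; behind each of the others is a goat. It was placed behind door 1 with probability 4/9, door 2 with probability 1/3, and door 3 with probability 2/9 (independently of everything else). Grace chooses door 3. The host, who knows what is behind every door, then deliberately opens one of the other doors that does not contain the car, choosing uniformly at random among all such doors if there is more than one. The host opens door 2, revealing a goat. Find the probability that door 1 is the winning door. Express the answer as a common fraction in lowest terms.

4/5

Consider each possible location of the car in turn.
If it is behind door 1 (prior 4/9): the host has no choice, probability 1; weight (4/9)·1 = 4/9.
If it is behind door 2 (prior 1/3): the host opened door 2, so this case is ruled out; weight (1/3)·0 = 0.
If it is behind door 3 (prior 2/9): the host has 2 equally likely choices, so probability 1/2; weight (2/9)·(1/2) = 1/9.
The weights sum to 5/9.
So P(the car behind door 1 | the host opened door 2) = (4/9) / (5/9) = 4/5.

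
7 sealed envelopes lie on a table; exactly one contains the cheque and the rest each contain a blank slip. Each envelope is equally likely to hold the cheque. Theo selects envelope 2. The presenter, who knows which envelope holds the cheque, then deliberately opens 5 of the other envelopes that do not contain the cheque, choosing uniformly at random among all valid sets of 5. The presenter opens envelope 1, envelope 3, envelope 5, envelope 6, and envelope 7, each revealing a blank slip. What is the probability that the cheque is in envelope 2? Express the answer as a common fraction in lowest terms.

Consider each possible location of the cheque in turn.
If it is in any of envelopes 1, 3, 5, 6, and 7 (prior 1/7 each): that envelope was opened and seen not to hold the prize — ruled out; weight (1/7)·0 = 0 each.
If it is in envelope 2 (prior 1/7): the presenter has 6 equally likely choices, so probability 1/6; weight (1/7)·(1/6) = 1/42.
If it is in envelope 4 (prior 1/7): the presenter has no choice, probability 1; weight (1/7)·1 = 1/7.
The weights sum to 1/6.
So P(the cheque in envelope 2 | the presenter opened envelope 1, envelope 3, envelope 5, envelope 6, and envelope 7) = (1/42) / (1/6) = 1/7.

1/7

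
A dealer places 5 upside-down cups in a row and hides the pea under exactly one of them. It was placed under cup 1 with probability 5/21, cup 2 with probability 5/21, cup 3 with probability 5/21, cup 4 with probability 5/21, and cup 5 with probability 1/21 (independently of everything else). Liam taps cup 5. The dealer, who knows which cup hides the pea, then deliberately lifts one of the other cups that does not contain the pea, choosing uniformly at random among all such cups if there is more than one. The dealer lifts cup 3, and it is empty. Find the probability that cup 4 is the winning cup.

Condition on the true location of the pea.
If it is under any of cups 1, 2, and 4 (prior 5/21 each): the dealer has 3 equally likely choices, so probability 1/3; weight (5/21)·(1/3) = 5/63 each.
If it is under cup 3 (prior 5/21): the dealer opened cup 3, so this case is ruled out; weight (5/21)·0 = 0.
If it is under cup 5 (prior 1/21): the dealer has 4 equally likely choices, so probability 1/4; weight (1/21)·(1/4) = 1/84.
The weights sum to 1/4.
So P(the pea under cup 4 | the dealer opened cup 3) = (5/63) / (1/4) = 20/63.

20/63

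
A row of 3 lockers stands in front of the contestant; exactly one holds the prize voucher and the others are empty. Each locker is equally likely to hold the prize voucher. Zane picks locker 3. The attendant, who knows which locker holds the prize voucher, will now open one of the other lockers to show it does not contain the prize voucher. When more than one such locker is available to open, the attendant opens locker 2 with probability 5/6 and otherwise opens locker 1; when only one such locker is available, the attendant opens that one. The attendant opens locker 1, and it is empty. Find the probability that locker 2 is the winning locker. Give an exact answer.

Condition on the true location of the prize voucher.
If it is in locker 1 (prior 1/3): the attendant opened locker 1, so this case is ruled out; weight (1/3)·0 = 0.
If it is in locker 2 (prior 1/3): only locker 1 is available, probability 1; weight (1/3)·1 = 1/3.
If it is in locker 3 (prior 1/3): locker 2 is available but not opened, probability 1/6; weight (1/3)·(1/6) = 1/18.
The weights sum to 7/18.
So P(the prize voucher in locker 2 | the attendant opened locker 1) = (1/3) / (7/18) = 6/7.

6/7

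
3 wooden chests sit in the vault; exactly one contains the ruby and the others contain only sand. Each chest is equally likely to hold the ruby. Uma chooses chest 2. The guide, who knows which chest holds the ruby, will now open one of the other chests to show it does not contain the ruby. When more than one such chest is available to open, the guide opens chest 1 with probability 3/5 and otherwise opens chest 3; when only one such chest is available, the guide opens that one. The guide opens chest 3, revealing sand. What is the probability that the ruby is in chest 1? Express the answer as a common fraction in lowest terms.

Apply Bayes' rule, conditioning on where the ruby actually is.
If it is in chest 1 (prior 1/3): only chest 3 is available, probability 1; weight (1/3)·1 = 1/3.
If it is in chest 2 (prior 1/3): chest 1 is available but not opened, probability 2/5; weight (1/3)·(2/5) = 2/15.
If it is in chest 3 (prior 1/3): the guide opened chest 3, so this case is ruled out; weight (1/3)·0 = 0.
The weights sum to 7/15.
So P(the ruby in chest 1 | the guide opened chest 3) = (1/3) / (7/15) = 5/7.

5/7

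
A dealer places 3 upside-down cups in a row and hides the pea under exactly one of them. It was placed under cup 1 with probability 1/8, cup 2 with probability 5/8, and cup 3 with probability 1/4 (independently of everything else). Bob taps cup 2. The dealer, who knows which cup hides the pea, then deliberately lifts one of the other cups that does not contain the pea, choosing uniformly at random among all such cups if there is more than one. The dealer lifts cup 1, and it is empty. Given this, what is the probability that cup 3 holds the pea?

Apply Bayes' rule, conditioning on where the pea actually is.
If it is under cup 1 (prior 1/8): the dealer opened cup 1, so this case is ruled out; weight (1/8)·0 = 0.
If it is under cup 2 (prior 5/8): the dealer has 2 equally likely choices, so probability 1/2; weight (5/8)·(1/2) = 5/16.
If it is under cup 3 (prior 1/4): the dealer has no choice, probability 1; weight (1/4)·1 = 1/4.
The weights sum to 9/16.
So P(the pea under cup 3 | the dealer opened cup 1) = (1/4) / (9/16) = 4/9.

4/9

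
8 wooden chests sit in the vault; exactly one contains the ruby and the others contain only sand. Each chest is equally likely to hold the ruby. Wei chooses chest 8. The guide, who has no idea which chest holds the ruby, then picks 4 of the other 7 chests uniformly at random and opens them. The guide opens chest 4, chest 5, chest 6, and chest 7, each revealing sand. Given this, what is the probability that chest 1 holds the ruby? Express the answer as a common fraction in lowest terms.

Consider each possible location of the ruby in turn.
If it is in any of chests 1, 2, 3, and 8 (prior 1/8 each): the guide picks exactly this set with probability 1/35 regardless, and none is the prize; weight (1/8)·(1/35) = 1/280 each.
If it is in any of chests 4, 5, 6, and 7 (prior 1/8 each): that chest was opened and seen not to hold the prize — ruled out; weight (1/8)·0 = 0 each.
The weights sum to 1/70.
So P(the ruby in chest 1 | the guide opened chest 4, chest 5, chest 6, and chest 7) = (1/280) / (1/70) = 1/4.

1/4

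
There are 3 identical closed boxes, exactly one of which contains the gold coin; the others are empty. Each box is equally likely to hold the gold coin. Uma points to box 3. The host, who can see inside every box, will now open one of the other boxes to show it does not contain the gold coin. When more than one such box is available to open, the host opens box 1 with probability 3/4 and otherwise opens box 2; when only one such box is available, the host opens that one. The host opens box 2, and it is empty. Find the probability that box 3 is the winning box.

1/5

Consider each possible location of the gold coin in turn.
If it is in box 1 (prior 1/3): only box 2 is available, probability 1; weight (1/3)·1 = 1/3.
If it is in box 2 (prior 1/3): the host opened box 2, so this case is ruled out; weight (1/3)·0 = 0.
If it is in box 3 (prior 1/3): box 1 is available but not opened, probability 1/4; weight (1/3)·(1/4) = 1/12.
The weights sum to 5/12.
So P(the gold coin in box 3 | the host opened box 2) = (1/12) / (5/12) = 1/5.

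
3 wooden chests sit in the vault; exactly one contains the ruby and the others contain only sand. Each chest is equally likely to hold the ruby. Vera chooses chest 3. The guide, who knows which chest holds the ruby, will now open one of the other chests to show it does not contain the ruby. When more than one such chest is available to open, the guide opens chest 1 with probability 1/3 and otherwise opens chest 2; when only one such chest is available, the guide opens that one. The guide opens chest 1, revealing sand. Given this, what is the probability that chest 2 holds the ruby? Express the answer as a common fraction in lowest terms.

Apply Bayes' rule, conditioning on where the ruby actually is.
If it is in chest 1 (prior 1/3): the guide opened chest 1, so this case is ruled out; weight (1/3)·0 = 0.
If it is in chest 2 (prior 1/3): only chest 1 is available, probability 1; weight (1/3)·1 = 1/3.
If it is in chest 3 (prior 1/3): chest 1 is available, opened with probability 1/3; weight (1/3)·(1/3) = 1/9.
The weights sum to 4/9.
So P(the ruby in chest 2 | the guide opened chest 1) = (1/3) / (4/9) = 3/4.

3/4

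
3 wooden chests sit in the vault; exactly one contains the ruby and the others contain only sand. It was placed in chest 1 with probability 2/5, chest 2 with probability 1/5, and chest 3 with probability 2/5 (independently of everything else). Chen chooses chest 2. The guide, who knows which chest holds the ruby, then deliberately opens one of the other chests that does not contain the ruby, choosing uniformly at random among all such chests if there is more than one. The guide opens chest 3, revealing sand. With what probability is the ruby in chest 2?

1/5

Consider each possible location of the ruby in turn.
If it is in chest 1 (prior 2/5): the guide has no choice, probability 1; weight (2/5)·1 = 2/5.
If it is in chest 2 (prior 1/5): the guide has 2 equally likely choices, so probability 1/2; weight (1/5)·(1/2) = 1/10.
If it is in chest 3 (prior 2/5): the guide opened chest 3, so this case is ruled out; weight (2/5)·0 = 0.
The weights sum to 1/2.
So P(the ruby in chest 2 | the guide opened chest 3) = (1/10) / (1/2) = 1/5.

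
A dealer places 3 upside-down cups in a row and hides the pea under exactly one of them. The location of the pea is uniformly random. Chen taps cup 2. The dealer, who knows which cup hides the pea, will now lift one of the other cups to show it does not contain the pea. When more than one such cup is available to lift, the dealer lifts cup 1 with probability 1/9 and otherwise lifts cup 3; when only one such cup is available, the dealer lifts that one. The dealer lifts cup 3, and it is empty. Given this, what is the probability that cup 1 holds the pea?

9/17

Apply Bayes' rule, conditioning on where the pea actually is.
If it is under cup 1 (prior 1/3): only cup 3 is available, probability 1; weight (1/3)·1 = 1/3.
If it is under cup 2 (prior 1/3): cup 1 is available but not opened, probability 8/9; weight (1/3)·(8/9) = 8/27.
If it is under cup 3 (prior 1/3): the dealer opened cup 3, so this case is ruled out; weight (1/3)·0 = 0.
The weights sum to 17/27.
So P(the pea under cup 1 | the dealer opened cup 3) = (1/3) / (17/27) = 9/17.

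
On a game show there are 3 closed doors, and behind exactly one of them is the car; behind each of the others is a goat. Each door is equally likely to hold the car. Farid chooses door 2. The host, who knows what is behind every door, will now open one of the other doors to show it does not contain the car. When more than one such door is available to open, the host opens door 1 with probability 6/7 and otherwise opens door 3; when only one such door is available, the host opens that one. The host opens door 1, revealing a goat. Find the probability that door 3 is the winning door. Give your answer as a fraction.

7/13

Apply Bayes' rule, conditioning on where the car actually is.
If it is behind door 1 (prior 1/3): the host opened door 1, so this case is ruled out; weight (1/3)·0 = 0.
If it is behind door 2 (prior 1/3): door 1 is available, opened with probability 6/7; weight (1/3)·(6/7) = 2/7.
If it is behind door 3 (prior 1/3): only door 1 is available, probability 1; weight (1/3)·1 = 1/3.
The weights sum to 13/21.
So P(the car behind door 3 | the host opened door 1) = (1/3) / (13/21) = 7/13.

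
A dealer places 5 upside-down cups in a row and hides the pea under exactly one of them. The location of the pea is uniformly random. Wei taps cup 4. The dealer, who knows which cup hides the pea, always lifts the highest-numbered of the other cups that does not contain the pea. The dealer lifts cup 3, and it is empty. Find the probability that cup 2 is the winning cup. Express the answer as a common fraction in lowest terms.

Consider each possible location of the pea in turn.
If it is under any of cups 1, 2, and 4 (prior 1/5 each): the dealer would have opened cup 5 instead, probability 0; weight (1/5)·0 = 0 each.
If it is under cup 3 (prior 1/5): the dealer opened cup 3, so this case is ruled out; weight (1/5)·0 = 0.
If it is under cup 5 (prior 1/5): cup 3 is the highest-numbered option available, probability 1; weight (1/5)·1 = 1/5.
The weights sum to 1/5.
So P(the pea under cup 2 | the dealer opened cup 3) = 0 / (1/5) = 0.

0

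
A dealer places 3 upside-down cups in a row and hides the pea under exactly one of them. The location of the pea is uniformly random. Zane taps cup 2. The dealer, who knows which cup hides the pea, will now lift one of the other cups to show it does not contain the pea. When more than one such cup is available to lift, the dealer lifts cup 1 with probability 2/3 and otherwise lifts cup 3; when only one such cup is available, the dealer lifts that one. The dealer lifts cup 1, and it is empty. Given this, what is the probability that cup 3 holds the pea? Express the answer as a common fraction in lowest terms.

3/5

Apply Bayes' rule, conditioning on where the pea actually is.
If it is under cup 1 (prior 1/3): the dealer opened cup 1, so this case is ruled out; weight (1/3)·0 = 0.
If it is under cup 2 (prior 1/3): cup 1 is available, opened with probability 2/3; weight (1/3)·(2/3) = 2/9.
If it is under cup 3 (prior 1/3): only cup 1 is available, probability 1; weight (1/3)·1 = 1/3.
The weights sum to 5/9.
So P(the pea under cup 3 | the dealer opened cup 1) = (1/3) / (5/9) = 3/5.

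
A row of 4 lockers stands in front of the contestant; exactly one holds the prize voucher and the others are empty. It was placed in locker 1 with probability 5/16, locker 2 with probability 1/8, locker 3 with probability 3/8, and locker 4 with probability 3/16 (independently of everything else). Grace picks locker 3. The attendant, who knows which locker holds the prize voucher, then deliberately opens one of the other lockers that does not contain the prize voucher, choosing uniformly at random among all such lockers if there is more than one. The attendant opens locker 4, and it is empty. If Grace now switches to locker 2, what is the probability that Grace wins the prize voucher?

2/11

Apply Bayes' rule, conditioning on where the prize voucher actually is.
If it is in locker 1 (prior 5/16): the attendant has 2 equally likely choices, so probability 1/2; weight (5/16)·(1/2) = 5/32.
If it is in locker 2 (prior 1/8): the attendant has 2 equally likely choices, so probability 1/2; weight (1/8)·(1/2) = 1/16.
If it is in locker 3 (prior 3/8): the attendant has 3 equally likely choices, so probability 1/3; weight (3/8)·(1/3) = 1/8.
If it is in locker 4 (prior 3/16): the attendant opened locker 4, so this case is ruled out; weight (3/16)·0 = 0.
The weights sum to 11/32.
So P(the prize voucher in locker 2 | the attendant opened locker 4) = (1/16) / (11/32) = 2/11.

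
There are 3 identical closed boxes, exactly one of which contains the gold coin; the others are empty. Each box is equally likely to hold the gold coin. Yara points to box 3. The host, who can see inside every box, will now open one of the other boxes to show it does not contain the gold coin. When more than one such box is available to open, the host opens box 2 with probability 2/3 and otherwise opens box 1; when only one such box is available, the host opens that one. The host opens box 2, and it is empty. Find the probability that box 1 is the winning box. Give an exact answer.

3/5

Consider each possible location of the gold coin in turn.
If it is in box 1 (prior 1/3): only box 2 is available, probability 1; weight (1/3)·1 = 1/3.
If it is in box 2 (prior 1/3): the host opened box 2, so this case is ruled out; weight (1/3)·0 = 0.
If it is in box 3 (prior 1/3): box 2 is available, opened with probability 2/3; weight (1/3)·(2/3) = 2/9.
The weights sum to 5/9.
So P(the gold coin in box 1 | the host opened box 2) = (1/3) / (5/9) = 3/5.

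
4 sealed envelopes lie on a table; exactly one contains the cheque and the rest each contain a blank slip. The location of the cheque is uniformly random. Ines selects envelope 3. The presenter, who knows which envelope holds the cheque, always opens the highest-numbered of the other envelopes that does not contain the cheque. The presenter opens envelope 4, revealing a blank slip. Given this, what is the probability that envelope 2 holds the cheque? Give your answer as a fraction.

Condition on the true location of the cheque.
If it is in any of envelopes 1, 2, and 3 (prior 1/4 each): envelope 4 is the highest-numbered option available, probability 1; weight (1/4)·1 = 1/4 each.
If it is in envelope 4 (prior 1/4): the presenter opened envelope 4, so this case is ruled out; weight (1/4)·0 = 0.
The weights sum to 3/4.
So P(the cheque in envelope 2 | the presenter opened envelope 4) = (1/4) / (3/4) = 1/3.

1/3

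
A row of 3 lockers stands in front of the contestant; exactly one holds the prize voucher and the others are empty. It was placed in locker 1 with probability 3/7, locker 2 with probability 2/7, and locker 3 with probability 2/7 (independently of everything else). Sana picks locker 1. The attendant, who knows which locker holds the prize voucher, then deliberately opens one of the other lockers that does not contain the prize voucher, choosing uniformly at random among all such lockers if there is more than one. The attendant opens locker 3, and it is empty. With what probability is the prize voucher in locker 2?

4/7

Apply Bayes' rule, conditioning on where the prize voucher actually is.
If it is in locker 1 (prior 3/7): the attendant has 2 equally likely choices, so probability 1/2; weight (3/7)·(1/2) = 3/14.
If it is in locker 2 (prior 2/7): the attendant has no choice, probability 1; weight (2/7)·1 = 2/7.
If it is in locker 3 (prior 2/7): the attendant opened locker 3, so this case is ruled out; weight (2/7)·0 = 0.
The weights sum to 1/2.
So P(the prize voucher in locker 2 | the attendant opened locker 3) = (2/7) / (1/2) = 4/7.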